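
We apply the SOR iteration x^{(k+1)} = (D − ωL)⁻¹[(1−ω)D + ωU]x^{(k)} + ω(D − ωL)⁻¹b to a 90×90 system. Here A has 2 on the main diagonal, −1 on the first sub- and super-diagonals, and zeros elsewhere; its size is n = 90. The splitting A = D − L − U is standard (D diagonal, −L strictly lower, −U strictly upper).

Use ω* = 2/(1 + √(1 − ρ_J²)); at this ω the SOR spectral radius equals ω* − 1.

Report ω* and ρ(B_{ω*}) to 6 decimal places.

ω* = 1.933271, ρ_SOR = 0.933271

spectrum of D⁻¹(L+U) = {cos(kπ/91) : 1≤k≤90}; ρ_J = cos(π/91) = 0.999404.
√(1−ρ_J²) simplifies to sin(π/91) = 0.0345161.
ω* = 2/(1 + 0.0345161) = 2/1.0345161 = 1.933271.
Hence ρ(B_{ω*}) = 1.933271 − 1 = 0.933271.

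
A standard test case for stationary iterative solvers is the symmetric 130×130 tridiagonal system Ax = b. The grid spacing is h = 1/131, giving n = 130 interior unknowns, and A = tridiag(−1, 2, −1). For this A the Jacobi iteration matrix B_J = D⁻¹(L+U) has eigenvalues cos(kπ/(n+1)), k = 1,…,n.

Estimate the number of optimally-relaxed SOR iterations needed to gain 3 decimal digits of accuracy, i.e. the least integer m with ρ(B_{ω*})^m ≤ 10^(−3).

spectrum of D⁻¹(L+U) = {cos(kπ/131) : 1≤k≤130}; ρ_J = cos(π/131) = 0.9997125.
1 − cos²(π/131) = sin²(π/131) ⇒ √(1−ρ_J²) = sin(π/131) = 0.0239793.
Then 2/(1+√(1−ρ_J²)) = 2/(1+0.0239793); ω* = 2/1.0239793 = 1.9531645.
[ρ_SOR] ω* − 1 = 0.9531645.
Need (0.9531645)^m ≤ 10^(−3): m ≥ 3·ln10/|ln 0.9531645| = 6.90776/0.0479678 = 144.008 ⇒ m = 145.

m = 145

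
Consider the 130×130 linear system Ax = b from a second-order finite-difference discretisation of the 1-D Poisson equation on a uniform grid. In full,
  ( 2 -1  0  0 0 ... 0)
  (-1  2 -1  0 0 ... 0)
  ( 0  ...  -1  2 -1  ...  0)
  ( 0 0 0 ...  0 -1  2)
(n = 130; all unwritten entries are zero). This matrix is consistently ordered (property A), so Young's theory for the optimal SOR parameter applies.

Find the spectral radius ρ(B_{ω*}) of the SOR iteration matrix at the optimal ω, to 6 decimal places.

ρ_SOR = 0.953164

spectrum of D⁻¹(L+U) = {cos(kπ/131) : 1≤k≤130}; ρ_J = cos(π/131) = 0.999712.
√(1−ρ_J²) simplifies to sin(π/131) = 0.0239793.
[ω*] 2 ÷ (1 + 0.0239793) = 2 ÷ 1.0239793 = 1.953164.
[ρ_SOR] ω* − 1 = 0.953164.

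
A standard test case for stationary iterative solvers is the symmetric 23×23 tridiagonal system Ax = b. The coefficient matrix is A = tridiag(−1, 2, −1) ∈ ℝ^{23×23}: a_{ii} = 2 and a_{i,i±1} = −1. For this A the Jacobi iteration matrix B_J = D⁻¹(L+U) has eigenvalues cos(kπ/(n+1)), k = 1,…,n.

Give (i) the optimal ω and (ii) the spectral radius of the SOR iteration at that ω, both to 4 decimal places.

ω* = 1.7691, ρ_SOR = 0.7691

ρ_J = max_k |cos(kπ/24)| = cos(π/24) = 0.9914
√(1 − cos²(π/24)) = sin(π/24) ≈ 0.13053.
ω* = 2/(1+0.13053) = 1.7691
ρ_SOR = ω* − 1 = 1.7691 − 1 = 0.7691.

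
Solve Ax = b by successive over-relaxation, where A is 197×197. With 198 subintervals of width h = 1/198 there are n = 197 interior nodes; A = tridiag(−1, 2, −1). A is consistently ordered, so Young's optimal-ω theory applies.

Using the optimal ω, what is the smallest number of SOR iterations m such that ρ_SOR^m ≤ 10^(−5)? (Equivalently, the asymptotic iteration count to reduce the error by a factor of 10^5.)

m = 363

½·tridiag(1,0,1) at n=197: λ_k = cos(kπ/198); max |λ| at k=1 ⇒ ρ_J = cos(π/198) ≈ 0.9998741.
√(1 − cos²(π/198)) = sin(π/198) ≈ 0.0158660.
So ω* = 2/1.0158660 = 1.9687636 (Young).
At ω = 1.9687636 every |λ(B_ω)| = ω−1, so ρ_SOR = 0.9687636.
(0.9687636)^m ≤ 10^{−5}  ⇒  m·ln(0.9687636) ≤ −5·ln10  ⇒  m ≥ 362.786  ⇒  m = 363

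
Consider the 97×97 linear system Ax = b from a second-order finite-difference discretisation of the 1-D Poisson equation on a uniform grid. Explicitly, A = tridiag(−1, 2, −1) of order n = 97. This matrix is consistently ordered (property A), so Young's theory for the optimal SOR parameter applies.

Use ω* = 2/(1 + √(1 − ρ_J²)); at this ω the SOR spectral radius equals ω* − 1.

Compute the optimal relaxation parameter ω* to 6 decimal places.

ω* = 1.937888

½·tridiag(1,0,1) at n=97: λ_k = cos(kπ/98); max |λ| at k=1 ⇒ ρ_J = cos(π/98) ≈ 0.999486.
root = sin(π/98) = 0.0320516  (since 1−cos² = sin²).
ω* = 2/(1 + 0.0320516) = 2/1.0320516 = 1.937888.
and ρ(B_{ω*}) = 1.937888 − 1 = 0.937888.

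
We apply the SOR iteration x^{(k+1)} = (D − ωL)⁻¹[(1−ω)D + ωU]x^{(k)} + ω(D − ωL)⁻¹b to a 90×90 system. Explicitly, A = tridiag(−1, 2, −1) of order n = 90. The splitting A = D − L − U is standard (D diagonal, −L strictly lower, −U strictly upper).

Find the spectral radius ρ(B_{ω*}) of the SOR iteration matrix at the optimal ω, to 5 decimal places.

[ρ_J] n=90: ρ(B_J) = cos(π/(n+1)) = cos(π/91) = 0.99940.
1 − cos²(π/91) = sin²(π/91) ⇒ √(1−ρ_J²) = sin(π/91) = 0.034516.
ω* = 2 / (1 + 0.034516) = 2 / 1.034516 ≈ 1.93327.
[ρ_SOR] ω* − 1 = 0.93327.

ρ_SOR = 0.93327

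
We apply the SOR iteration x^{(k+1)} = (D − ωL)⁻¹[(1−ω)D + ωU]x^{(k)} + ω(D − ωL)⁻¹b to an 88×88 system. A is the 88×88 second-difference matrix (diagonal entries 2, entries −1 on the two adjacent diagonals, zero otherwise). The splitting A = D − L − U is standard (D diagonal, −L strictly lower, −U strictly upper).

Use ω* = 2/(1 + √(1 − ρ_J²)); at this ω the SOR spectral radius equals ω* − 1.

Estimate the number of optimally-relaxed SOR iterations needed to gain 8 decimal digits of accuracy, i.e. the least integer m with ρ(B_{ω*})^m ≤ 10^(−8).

n=88: λ(B_J) = 1 − λ(A)/2 = cos(kπ/89); k=1 gives ρ_J = 0.9993771.
√(1 − cos²(π/89)) = sin(π/89) ≈ 0.0352915.
Then 2/(1+√(1−ρ_J²)) = 2/(1+0.0352915); ω* = 2/1.0352915 = 1.9318231.
At ω = 1.9318231 every |λ(B_ω)| = ω−1, so ρ_SOR = 0.9318231.
For 8 digits: m = 8·ln10 / (−ln 0.9318231) = 18.4207/0.0706123 = 260.871; round up → m = 261.

m = 261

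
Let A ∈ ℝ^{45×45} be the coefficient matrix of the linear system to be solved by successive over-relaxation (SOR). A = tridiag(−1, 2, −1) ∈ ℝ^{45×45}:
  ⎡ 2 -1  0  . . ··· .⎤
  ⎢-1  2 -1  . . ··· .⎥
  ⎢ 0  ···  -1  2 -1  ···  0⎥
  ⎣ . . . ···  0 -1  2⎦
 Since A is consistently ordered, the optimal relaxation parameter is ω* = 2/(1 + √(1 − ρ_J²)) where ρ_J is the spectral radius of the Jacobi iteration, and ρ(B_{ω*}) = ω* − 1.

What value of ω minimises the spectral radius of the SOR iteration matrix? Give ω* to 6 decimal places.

ω* = 1.872234

spectrum of D⁻¹(L+U) = {cos(kπ/46) : 1≤k≤45}; ρ_J = cos(π/46) = 0.997669.
√(1−ρ_J²) = |sin(π/46)| = 0.0682424
Then 2/(1+√(1−ρ_J²)) = 2/(1+0.0682424); ω* = 2/1.0682424 = 1.872234.
At ω = 1.872234 every |λ(B_ω)| = ω−1, so ρ_SOR = 0.872234.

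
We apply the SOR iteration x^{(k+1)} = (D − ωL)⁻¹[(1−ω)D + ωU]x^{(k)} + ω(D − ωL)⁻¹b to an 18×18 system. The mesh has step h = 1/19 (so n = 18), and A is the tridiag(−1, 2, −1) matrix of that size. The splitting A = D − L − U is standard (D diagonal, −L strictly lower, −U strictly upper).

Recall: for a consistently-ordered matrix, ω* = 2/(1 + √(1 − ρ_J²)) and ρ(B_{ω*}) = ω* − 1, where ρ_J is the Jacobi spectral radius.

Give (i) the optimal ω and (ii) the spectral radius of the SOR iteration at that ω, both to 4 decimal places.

n=18: λ(B_J) = 1 − λ(A)/2 = cos(kπ/19); k=1 gives ρ_J = 0.9864.
1 − cos²(π/19) = sin²(π/19) ⇒ √(1−ρ_J²) = sin(π/19) = 0.16459.
[ω*] 2 ÷ (1 + 0.16459) = 2 ÷ 1.16459 = 1.7173.
ρ_SOR = ω* − 1 = 1.7173 − 1 = 0.7173.

ω* = 1.7173, ρ_SOR = 0.7173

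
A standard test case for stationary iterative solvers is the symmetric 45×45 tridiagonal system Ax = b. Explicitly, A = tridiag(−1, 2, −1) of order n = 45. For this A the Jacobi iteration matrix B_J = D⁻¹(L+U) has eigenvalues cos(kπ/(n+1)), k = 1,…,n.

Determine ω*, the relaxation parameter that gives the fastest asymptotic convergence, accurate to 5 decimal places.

ω* = 1.87223

ρ_J = max_k |cos(kπ/46)| = cos(π/46) = 0.99767
√(1 − cos²(π/46)) = sin(π/46) ≈ 0.068242.
Then 2/(1+√(1−ρ_J²)) = 2/(1+0.068242); ω* = 2/1.068242 = 1.87223.
ρ_SOR = ω* − 1 ≈ 0.87223.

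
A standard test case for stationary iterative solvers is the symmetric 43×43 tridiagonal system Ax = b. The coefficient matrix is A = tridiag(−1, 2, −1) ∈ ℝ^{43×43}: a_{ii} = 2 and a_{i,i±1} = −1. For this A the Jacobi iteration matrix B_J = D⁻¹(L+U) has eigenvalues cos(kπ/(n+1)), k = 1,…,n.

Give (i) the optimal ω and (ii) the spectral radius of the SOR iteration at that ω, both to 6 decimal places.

ω* = 1.866822, ρ_SOR = 0.866822

spectrum of D⁻¹(L+U) = {cos(kπ/44) : 1≤k≤43}; ρ_J = cos(π/44) = 0.997452.
√(1−ρ_J²) = |sin(π/44)| = 0.0713392
Young: ω* = 2/(1+√(1−ρ_J²)) = 2/(1+0.0713392) = 2/1.0713392 = 1.866822.
Hence ρ(B_{ω*}) = 1.866822 − 1 = 0.866822.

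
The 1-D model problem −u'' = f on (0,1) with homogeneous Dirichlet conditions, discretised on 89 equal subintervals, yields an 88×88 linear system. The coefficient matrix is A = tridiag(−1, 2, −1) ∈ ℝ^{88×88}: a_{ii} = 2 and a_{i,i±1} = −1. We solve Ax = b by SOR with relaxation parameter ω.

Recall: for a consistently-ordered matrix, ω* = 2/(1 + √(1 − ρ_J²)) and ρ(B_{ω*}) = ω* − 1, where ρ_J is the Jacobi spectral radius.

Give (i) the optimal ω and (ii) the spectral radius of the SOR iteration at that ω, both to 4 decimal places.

[ρ_J] n=88: ρ(B_J) = cos(π/(n+1)) = cos(π/89) = 0.9994.
√(1−ρ_J²) = |sin(π/89)| = 0.03529
So ω* = 2/1.03529 = 1.9318 (Young).
Hence ρ(B_{ω*}) = 1.9318 − 1 = 0.9318.

ω* = 1.9318, ρ_SOR = 0.9318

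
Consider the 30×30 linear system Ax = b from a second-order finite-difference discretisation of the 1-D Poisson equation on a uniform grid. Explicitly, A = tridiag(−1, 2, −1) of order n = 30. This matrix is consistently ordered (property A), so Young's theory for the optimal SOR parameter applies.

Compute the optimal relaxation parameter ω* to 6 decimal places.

[ρ_J] n=30: ρ(B_J) = cos(π/(n+1)) = cos(π/31) = 0.994869.
√(1−ρ_J²) simplifies to sin(π/31) = 0.1011683.
ω* = 2 / (1 + 0.1011683) = 2 / 1.1011683 ≈ 1.816253.
ρ_SOR = ω* − 1 = 1.816253 − 1 = 0.816253.

ω* = 1.816253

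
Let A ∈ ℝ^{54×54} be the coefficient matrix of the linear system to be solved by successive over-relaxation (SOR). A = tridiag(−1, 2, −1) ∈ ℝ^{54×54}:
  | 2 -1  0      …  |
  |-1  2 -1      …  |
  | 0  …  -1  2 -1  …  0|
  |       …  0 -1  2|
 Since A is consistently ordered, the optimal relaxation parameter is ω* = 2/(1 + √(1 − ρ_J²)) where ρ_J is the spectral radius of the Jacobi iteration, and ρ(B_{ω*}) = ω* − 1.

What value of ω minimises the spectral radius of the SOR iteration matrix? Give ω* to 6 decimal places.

ω* = 1.891989

[ρ_J] n=54: ρ(B_J) = cos(π/(n+1)) = cos(π/55) = 0.998369.
root = sin(π/55) = 0.0570888  (since 1−cos² = sin²).
ω* = 2/(1 + 0.0570888) = 2/1.0570888 = 1.891989.
and ρ(B_{ω*}) = 1.891989 − 1 = 0.891989.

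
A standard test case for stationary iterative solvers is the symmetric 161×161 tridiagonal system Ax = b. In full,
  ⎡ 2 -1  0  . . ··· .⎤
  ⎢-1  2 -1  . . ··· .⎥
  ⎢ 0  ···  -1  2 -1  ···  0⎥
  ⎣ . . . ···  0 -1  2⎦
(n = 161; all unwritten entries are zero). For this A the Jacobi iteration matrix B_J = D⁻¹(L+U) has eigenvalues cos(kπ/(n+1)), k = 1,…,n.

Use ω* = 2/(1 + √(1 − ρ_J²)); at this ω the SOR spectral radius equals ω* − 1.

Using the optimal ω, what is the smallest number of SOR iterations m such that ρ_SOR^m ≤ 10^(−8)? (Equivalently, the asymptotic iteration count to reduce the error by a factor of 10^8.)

m = 475

spectrum of D⁻¹(L+U) = {cos(kπ/162) : 1≤k≤161}; ρ_J = cos(π/162) = 0.9998120.
root = sin(π/162) = 0.0193913  (since 1−cos² = sin²).
ω* = 2/(1 + 0.0193913) = 2/1.0193913 = 1.9619551.
[ρ_SOR] ω* − 1 = 0.9619551.
m ≥ 8·ln10 / (−ln 0.9619551) = 474.913; smallest integer m = 475.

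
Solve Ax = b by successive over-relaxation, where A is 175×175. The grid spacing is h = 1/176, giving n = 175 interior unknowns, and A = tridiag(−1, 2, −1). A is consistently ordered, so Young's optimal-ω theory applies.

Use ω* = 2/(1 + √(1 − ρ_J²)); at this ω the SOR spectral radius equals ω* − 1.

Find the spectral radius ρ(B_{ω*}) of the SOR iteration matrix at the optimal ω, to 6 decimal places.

B_J for the 175×175 system has eigenvalues cos(kπ/176); ρ_J = cos(π/176) = 0.999841.
root = sin(π/176) = 0.0178490  (since 1−cos² = sin²).
So ω* = 2/1.0178490 = 1.964928 (Young).
ρ(B_{ω*}) = ω*−1 = 0.964928

ρ_SOR = 0.964928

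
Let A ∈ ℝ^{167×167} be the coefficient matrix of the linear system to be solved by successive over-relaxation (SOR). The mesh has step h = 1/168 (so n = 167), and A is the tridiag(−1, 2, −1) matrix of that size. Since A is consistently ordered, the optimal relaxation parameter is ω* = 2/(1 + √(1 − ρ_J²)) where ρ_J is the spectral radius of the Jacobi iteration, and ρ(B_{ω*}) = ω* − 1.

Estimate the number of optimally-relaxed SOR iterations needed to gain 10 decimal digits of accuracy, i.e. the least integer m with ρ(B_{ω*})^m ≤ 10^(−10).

ρ_J = max_k |cos(kπ/168)| = cos(π/168) = 0.9998252
√(1−ρ_J²) = |sin(π/168)| = 0.0186989
Then 2/(1+√(1−ρ_J²)) = 2/(1+0.0186989); ω* = 2/1.0186989 = 1.9632887.
ρ_SOR = ω* − 1 = 1.9632887 − 1 = 0.9632887.
10·ln10 = 23.0259; −ln(0.9632887) = 0.0374021; m = ⌈23.0259/0.0374021⌉ = ⌈615.631⌉ = 616.

m = 616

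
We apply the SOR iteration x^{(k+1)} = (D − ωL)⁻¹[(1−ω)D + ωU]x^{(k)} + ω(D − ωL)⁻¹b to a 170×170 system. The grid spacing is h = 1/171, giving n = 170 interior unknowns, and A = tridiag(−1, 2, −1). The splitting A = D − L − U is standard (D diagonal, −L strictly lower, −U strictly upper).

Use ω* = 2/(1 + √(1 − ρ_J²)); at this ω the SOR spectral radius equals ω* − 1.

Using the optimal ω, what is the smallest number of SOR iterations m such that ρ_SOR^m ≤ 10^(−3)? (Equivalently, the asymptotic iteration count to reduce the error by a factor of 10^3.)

ρ_J = max_k |cos(kπ/171)| = cos(π/171) = 0.9998312
√(1−ρ_J²) = |sin(π/171)| = 0.0183709
[ω*] 2 ÷ (1 + 0.0183709) = 2 ÷ 1.0183709 = 1.9639210.
ρ_SOR = ω* − 1 = 1.9639210 − 1 = 0.9639210.
Need (0.9639210)^m ≤ 10^(−3): m ≥ 3·ln10/|ln 0.9639210| = 6.90776/0.0367459 = 187.987 ⇒ m = 188.

m = 188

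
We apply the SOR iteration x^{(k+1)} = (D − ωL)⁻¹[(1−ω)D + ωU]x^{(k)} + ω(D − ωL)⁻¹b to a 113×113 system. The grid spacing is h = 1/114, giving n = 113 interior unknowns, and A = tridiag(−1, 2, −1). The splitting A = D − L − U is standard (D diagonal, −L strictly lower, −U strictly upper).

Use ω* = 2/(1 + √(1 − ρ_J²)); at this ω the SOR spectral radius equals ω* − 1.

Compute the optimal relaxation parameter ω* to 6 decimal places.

ω* = 1.946369

spectrum of D⁻¹(L+U) = {cos(kπ/114) : 1≤k≤113}; ρ_J = cos(π/114) = 0.999620.
√(1−ρ_J²) simplifies to sin(π/114) = 0.0275543.
ω* = 2 / (1 + 0.0275543) = 2 / 1.0275543 ≈ 1.946369.
Hence ρ(B_{ω*}) = 1.946369 − 1 = 0.946369.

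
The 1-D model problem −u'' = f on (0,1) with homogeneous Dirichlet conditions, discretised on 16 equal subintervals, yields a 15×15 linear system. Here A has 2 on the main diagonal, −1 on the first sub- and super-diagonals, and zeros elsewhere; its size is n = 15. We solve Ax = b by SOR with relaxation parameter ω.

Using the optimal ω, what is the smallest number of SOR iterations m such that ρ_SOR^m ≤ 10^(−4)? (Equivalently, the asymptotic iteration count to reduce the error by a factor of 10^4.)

½·tridiag(1,0,1) at n=15: λ_k = cos(kπ/16); max |λ| at k=1 ⇒ ρ_J = cos(π/16) ≈ 0.9807853.
√(1 − cos²(π/16)) = sin(π/16) ≈ 0.1950903.
Young: ω* = 2/(1+√(1−ρ_J²)) = 2/(1+0.1950903) = 2/1.1950903 = 1.6735137.
and ρ(B_{ω*}) = 1.6735137 − 1 = 0.6735137.
(0.6735137)^m ≤ 10^{−4}  ⇒  m·ln(0.6735137) ≤ −4·ln10  ⇒  m ≥ 23.303  ⇒  m = 24

m = 24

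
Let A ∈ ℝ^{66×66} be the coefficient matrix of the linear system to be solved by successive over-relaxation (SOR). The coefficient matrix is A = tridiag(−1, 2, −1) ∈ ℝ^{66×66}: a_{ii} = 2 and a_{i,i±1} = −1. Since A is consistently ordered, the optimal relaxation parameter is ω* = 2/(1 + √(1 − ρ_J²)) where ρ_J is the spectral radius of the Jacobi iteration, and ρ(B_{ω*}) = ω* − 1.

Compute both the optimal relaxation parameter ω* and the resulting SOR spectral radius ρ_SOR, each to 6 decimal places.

ω* = 1.910453, ρ_SOR = 0.910453

[ρ_J] n=66: ρ(B_J) = cos(π/(n+1)) = cos(π/67) = 0.998901.
1 − cos²(π/67) = sin²(π/67) ⇒ √(1−ρ_J²) = sin(π/67) = 0.0468723.
ω* = 2 / (1 + 0.0468723) = 2 / 1.0468723 ≈ 1.910453.
[ρ_SOR] ω* − 1 = 0.910453.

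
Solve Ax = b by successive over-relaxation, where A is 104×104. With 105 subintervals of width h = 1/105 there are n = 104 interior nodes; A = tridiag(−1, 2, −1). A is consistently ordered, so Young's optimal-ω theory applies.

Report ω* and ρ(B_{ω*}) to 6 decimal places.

ω* = 1.941907, ρ_SOR = 0.941907

n=104: λ(B_J) = 1 − λ(A)/2 = cos(kπ/105); k=1 gives ρ_J = 0.999552.
√(1−ρ_J²) = |sin(π/105)| = 0.0299155
So ω* = 2/1.0299155 = 1.941907 (Young).
Hence ρ(B_{ω*}) = 1.941907 − 1 = 0.941907.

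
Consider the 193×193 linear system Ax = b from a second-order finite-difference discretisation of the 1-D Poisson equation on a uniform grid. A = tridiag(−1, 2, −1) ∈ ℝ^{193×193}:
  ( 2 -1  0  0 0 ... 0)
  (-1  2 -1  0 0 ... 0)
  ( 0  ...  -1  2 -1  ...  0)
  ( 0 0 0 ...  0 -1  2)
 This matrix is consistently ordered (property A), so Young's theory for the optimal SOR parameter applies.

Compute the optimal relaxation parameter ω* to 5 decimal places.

ρ_J = max_k |cos(kπ/194)| = cos(π/194) = 0.99987
root = sin(π/194) = 0.016193  (since 1−cos² = sin²).
ω* = 2 / (1 + 0.016193) = 2 / 1.016193 ≈ 1.96813.
ρ_SOR = ω* − 1 = 1.96813 − 1 = 0.96813.

ω* = 1.96813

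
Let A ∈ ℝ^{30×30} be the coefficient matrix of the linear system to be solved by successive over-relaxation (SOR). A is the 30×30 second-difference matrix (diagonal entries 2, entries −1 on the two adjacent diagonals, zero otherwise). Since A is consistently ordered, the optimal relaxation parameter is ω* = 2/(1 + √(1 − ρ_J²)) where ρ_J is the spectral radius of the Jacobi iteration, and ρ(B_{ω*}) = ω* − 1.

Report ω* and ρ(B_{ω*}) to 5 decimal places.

ω* = 1.81625, ρ_SOR = 0.81625

With n=30, ρ(Jacobi) = cos(π/31) = 0.99487.
√(1−ρ_J²) = |sin(π/31)| = 0.101168
Young: ω* = 2/(1+√(1−ρ_J²)) = 2/(1+0.101168) = 2/1.101168 = 1.81625.
and ρ(B_{ω*}) = 1.81625 − 1 = 0.81625.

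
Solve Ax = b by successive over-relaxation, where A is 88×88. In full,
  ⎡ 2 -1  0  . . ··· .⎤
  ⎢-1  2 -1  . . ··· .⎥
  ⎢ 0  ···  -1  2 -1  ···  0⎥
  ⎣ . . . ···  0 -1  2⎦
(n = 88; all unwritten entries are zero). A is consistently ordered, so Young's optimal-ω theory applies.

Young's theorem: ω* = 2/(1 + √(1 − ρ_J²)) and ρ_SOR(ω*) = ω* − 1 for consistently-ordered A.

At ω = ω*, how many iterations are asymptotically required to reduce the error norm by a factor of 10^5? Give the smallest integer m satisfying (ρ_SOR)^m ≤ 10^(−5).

spectrum of D⁻¹(L+U) = {cos(kπ/89) : 1≤k≤88}; ρ_J = cos(π/89) = 0.9993771.
√(1−ρ_J²) = |sin(π/89)| = 0.0352915
Young: ω* = 2/(1+√(1−ρ_J²)) = 2/(1+0.0352915) = 2/1.0352915 = 1.9318231.
ρ_SOR = ω* − 1 = 1.9318231 − 1 = 0.9318231.
m ≥ 5·ln10 / (−ln 0.9318231) = 163.044; smallest integer m = 164.

m = 164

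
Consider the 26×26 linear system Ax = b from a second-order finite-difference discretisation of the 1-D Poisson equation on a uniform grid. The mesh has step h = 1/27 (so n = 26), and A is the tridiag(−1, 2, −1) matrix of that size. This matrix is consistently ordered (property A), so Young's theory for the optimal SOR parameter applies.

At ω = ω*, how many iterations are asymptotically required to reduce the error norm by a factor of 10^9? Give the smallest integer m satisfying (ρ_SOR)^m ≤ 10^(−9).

m = 89

B_J for the 26×26 system has eigenvalues cos(kπ/27); ρ_J = cos(π/27) = 0.9932384.
√(1 − cos²(π/27)) = sin(π/27) ≈ 0.1160929.
Young: ω* = 2/(1+√(1−ρ_J²)) = 2/(1+0.1160929) = 2/1.1160929 = 1.7919655.
[ρ_SOR] ω* − 1 = 0.7919655.
(0.7919655)^m ≤ 10^{−9}  ⇒  m·ln(0.7919655) ≤ −9·ln10  ⇒  m ≥ 88.851  ⇒  m = 89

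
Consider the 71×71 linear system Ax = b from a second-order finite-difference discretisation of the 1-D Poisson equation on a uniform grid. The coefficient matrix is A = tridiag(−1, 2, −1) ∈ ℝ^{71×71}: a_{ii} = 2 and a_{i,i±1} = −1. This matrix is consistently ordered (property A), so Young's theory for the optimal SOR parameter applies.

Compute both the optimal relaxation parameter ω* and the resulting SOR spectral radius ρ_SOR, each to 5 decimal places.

ω* = 1.91641, ρ_SOR = 0.91641

B_J for the 71×71 system has eigenvalues cos(kπ/72); ρ_J = cos(π/72) = 0.99905.
√(1−ρ_J²) simplifies to sin(π/72) = 0.043619.
ω* = 2 / (1 + 0.043619) = 2 / 1.043619 ≈ 1.91641.
At ω = 1.91641 every |λ(B_ω)| = ω−1, so ρ_SOR = 0.91641.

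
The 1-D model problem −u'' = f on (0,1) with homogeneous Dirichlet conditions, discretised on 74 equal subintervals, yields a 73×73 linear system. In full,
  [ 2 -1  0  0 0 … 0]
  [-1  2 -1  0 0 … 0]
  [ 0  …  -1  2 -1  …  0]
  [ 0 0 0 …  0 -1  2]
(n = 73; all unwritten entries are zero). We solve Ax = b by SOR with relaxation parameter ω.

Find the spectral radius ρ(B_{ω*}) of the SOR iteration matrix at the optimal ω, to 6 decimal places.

ρ_SOR = 0.918573

[ρ_J] n=73: ρ(B_J) = cos(π/(n+1)) = cos(π/74) = 0.999099.
root = sin(π/74) = 0.0424412  (since 1−cos² = sin²).
ω* = 2/(1+0.0424412) = 1.918573
ρ(B_{ω*}) = ω*−1 = 0.918573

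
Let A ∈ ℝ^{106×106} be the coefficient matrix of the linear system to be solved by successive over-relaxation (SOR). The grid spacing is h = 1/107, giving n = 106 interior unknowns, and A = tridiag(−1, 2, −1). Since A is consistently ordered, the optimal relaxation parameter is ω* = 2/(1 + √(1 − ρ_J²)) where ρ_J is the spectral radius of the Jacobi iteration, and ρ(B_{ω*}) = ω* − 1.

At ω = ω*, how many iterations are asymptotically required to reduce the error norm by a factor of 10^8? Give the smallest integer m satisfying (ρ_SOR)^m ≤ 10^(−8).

m = 314

[ρ_J] n=106: ρ(B_J) = cos(π/(n+1)) = cos(π/107) = 0.9995690.
root = sin(π/107) = 0.0293565  (since 1−cos² = sin²).
So ω* = 2/1.0293565 = 1.9429615 (Young).
[ρ_SOR] ω* − 1 = 0.9429615.
ρ_SOR^m ≤ 10^(−8) ⇔ m ≥ 8·ln10/(−ln 0.9429615) = 18.4207/0.0587298 = 313.652; m = ⌈313.652⌉ = 314.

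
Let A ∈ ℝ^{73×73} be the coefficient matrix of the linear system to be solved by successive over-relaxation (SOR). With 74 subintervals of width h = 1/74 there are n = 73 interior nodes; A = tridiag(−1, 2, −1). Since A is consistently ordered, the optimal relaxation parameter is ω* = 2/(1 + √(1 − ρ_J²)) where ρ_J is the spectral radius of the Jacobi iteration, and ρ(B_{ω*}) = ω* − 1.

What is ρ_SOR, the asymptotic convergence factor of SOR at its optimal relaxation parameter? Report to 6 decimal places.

n=73: λ(B_J) = 1 − λ(A)/2 = cos(kπ/74); k=1 gives ρ_J = 0.999099.
√(1 − cos²(π/74)) = sin(π/74) ≈ 0.0424412.
Then 2/(1+√(1−ρ_J²)) = 2/(1+0.0424412); ω* = 2/1.0424412 = 1.918573.
ρ_SOR = ω* − 1 ≈ 0.918573.

ρ_SOR = 0.918573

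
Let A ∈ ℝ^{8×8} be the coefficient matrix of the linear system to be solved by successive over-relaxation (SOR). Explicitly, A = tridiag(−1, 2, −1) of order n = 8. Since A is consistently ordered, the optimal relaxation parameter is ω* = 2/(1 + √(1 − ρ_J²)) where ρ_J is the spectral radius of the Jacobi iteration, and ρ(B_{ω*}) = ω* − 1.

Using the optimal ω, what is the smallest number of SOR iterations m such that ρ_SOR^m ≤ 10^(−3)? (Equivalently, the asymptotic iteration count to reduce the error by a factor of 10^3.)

spectrum of D⁻¹(L+U) = {cos(kπ/9) : 1≤k≤8}; ρ_J = cos(π/9) = 0.9396926.
√(1−ρ_J²) simplifies to sin(π/9) = 0.3420201.
So ω* = 2/1.3420201 = 1.4902906 (Young).
ρ_SOR = ω* − 1 ≈ 0.4902906.
For 3 digits: m = 3·ln10 / (−ln 0.4902906) = 6.90776/0.712757 = 9.692; round up → m = 10.

m = 10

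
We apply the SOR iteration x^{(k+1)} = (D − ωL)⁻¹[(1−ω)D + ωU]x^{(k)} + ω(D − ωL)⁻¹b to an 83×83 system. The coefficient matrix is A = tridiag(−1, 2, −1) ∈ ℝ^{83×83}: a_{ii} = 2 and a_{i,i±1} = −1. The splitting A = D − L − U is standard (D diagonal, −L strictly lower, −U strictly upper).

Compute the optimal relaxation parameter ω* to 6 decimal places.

ω* = 1.927913

[ρ_J] n=83: ρ(B_J) = cos(π/(n+1)) = cos(π/84) = 0.999301.
√(1−ρ_J²) simplifies to sin(π/84) = 0.0373912.
ω* = 2/(1+0.0373912) = 1.927913
ρ_SOR = ω* − 1 = 1.927913 − 1 = 0.927913.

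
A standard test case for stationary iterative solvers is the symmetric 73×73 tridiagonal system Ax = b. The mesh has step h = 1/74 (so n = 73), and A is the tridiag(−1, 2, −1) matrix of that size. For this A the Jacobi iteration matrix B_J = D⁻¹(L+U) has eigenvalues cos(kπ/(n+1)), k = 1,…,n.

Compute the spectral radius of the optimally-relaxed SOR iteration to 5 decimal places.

ρ_SOR = 0.91857

B_J for the 73×73 system has eigenvalues cos(kπ/74); ρ_J = cos(π/74) = 0.99910.
√(1 − cos²(π/74)) = sin(π/74) ≈ 0.042441.
ω* = 2/(1+0.042441) = 1.91857
At ω = 1.91857 every |λ(B_ω)| = ω−1, so ρ_SOR = 0.91857.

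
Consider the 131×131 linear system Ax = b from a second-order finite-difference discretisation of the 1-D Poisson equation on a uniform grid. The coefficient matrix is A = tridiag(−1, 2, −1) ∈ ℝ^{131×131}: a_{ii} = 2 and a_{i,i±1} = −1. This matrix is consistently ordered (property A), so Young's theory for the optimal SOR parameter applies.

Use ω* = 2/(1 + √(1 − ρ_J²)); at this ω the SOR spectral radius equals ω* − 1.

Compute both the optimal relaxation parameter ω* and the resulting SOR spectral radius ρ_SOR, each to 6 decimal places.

ω* = 1.953511, ρ_SOR = 0.953511

½·tridiag(1,0,1) at n=131: λ_k = cos(kπ/132); max |λ| at k=1 ⇒ ρ_J = cos(π/132) ≈ 0.999717.
1 − cos²(π/132) = sin²(π/132) ⇒ √(1−ρ_J²) = sin(π/132) = 0.0237977.
Young: ω* = 2/(1+√(1−ρ_J²)) = 2/(1+0.0237977) = 2/1.0237977 = 1.953511.
Hence ρ(B_{ω*}) = 1.953511 − 1 = 0.953511.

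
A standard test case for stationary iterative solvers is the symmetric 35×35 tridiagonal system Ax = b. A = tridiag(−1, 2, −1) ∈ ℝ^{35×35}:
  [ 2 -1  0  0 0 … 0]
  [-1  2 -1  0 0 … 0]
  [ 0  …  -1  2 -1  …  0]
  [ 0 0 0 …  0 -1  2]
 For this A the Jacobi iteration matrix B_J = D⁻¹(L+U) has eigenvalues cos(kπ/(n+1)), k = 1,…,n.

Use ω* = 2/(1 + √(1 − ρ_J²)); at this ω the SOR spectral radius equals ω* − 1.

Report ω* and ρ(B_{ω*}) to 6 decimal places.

ω* = 1.839663, ρ_SOR = 0.839663

[ρ_J] n=35: ρ(B_J) = cos(π/(n+1)) = cos(π/36) = 0.996195.
1 − cos²(π/36) = sin²(π/36) ⇒ √(1−ρ_J²) = sin(π/36) = 0.0871557.
ω* = 2 / (1 + 0.0871557) = 2 / 1.0871557 ≈ 1.839663.
[ρ_SOR] ω* − 1 = 0.839663.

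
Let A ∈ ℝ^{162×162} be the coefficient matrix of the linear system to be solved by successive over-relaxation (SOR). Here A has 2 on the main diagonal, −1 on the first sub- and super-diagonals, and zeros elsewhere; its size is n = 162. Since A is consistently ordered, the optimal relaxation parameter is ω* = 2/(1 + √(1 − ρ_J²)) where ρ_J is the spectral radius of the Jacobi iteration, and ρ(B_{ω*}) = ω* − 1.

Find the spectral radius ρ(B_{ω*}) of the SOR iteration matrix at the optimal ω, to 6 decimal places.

ρ_SOR = 0.962184

[ρ_J] n=162: ρ(B_J) = cos(π/(n+1)) = cos(π/163) = 0.999814.
root = sin(π/163) = 0.0192724  (since 1−cos² = sin²).
[ω*] 2 ÷ (1 + 0.0192724) = 2 ÷ 1.0192724 = 1.962184.
At ω = 1.962184 every |λ(B_ω)| = ω−1, so ρ_SOR = 0.962184.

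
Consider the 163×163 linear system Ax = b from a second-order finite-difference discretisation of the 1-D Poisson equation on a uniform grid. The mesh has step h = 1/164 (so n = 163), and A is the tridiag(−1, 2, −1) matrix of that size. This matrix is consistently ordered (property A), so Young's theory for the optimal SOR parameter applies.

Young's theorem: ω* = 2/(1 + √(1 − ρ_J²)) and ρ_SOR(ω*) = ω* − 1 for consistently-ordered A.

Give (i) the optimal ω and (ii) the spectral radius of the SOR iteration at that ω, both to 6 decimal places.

With n=163, ρ(Jacobi) = cos(π/164) = 0.999817.
√(1 − cos²(π/164)) = sin(π/164) ≈ 0.0191549.
ω* = 2 / (1 + 0.0191549) = 2 / 1.0191549 ≈ 1.962410.
and ρ(B_{ω*}) = 1.962410 − 1 = 0.962410.

ω* = 1.962410, ρ_SOR = 0.962410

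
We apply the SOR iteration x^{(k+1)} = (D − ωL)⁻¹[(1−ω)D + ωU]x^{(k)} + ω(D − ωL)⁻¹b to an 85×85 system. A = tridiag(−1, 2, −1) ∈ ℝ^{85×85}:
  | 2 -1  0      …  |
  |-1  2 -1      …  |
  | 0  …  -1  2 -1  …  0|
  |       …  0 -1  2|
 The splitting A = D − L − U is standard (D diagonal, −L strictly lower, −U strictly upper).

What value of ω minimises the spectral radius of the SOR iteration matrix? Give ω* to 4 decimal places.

ω* = 1.9295

ρ_J = max_k |cos(kπ/86)| = cos(π/86) = 0.9993
√(1 − cos²(π/86)) = sin(π/86) ≈ 0.03652.
Young: ω* = 2/(1+√(1−ρ_J²)) = 2/(1+0.03652) = 2/1.03652 = 1.9295.
At ω = 1.9295 every |λ(B_ω)| = ω−1, so ρ_SOR = 0.9295.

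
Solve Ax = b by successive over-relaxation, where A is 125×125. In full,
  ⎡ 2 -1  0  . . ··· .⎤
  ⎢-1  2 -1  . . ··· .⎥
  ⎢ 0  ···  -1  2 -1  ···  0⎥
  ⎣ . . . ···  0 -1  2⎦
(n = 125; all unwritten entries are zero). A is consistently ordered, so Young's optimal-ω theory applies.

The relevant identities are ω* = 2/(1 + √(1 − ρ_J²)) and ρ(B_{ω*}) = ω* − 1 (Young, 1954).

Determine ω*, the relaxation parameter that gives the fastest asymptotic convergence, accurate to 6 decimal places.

n=125: λ(B_J) = 1 − λ(A)/2 = cos(kπ/126); k=1 gives ρ_J = 0.999689.
√(1−ρ_J²) simplifies to sin(π/126) = 0.0249307.
[ω*] 2 ÷ (1 + 0.0249307) = 2 ÷ 1.0249307 = 1.951351.
ρ(B_{ω*}) = ω*−1 = 0.951351

ω* = 1.951351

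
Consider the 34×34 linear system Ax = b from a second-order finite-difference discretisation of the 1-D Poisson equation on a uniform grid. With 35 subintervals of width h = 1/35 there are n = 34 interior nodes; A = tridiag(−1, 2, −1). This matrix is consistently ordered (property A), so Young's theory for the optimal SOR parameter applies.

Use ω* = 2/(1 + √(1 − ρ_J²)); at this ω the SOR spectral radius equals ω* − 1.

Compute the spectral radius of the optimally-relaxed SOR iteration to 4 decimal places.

ρ_SOR = 0.8355

With n=34, ρ(Jacobi) = cos(π/35) = 0.9960.
√(1−ρ_J²) simplifies to sin(π/35) = 0.08964.
ω* = 2/(1 + 0.08964) = 2/1.08964 = 1.8355.
[ρ_SOR] ω* − 1 = 0.8355.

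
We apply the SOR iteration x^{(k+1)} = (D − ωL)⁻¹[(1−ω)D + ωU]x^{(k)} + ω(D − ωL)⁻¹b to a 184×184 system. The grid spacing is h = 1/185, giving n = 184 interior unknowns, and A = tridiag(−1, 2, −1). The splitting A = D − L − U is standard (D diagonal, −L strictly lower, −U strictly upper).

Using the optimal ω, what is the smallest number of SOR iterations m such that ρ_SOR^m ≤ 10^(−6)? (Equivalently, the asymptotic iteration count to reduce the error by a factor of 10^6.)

½·tridiag(1,0,1) at n=184: λ_k = cos(kπ/185); max |λ| at k=1 ⇒ ρ_J = cos(π/185) ≈ 0.9998558.
√(1−ρ_J²) = |sin(π/185)| = 0.0169808
Then 2/(1+√(1−ρ_J²)) = 2/(1+0.0169808); ω* = 2/1.0169808 = 1.9666055.
Hence ρ(B_{ω*}) = 1.9666055 − 1 = 0.9666055.
Need (0.9666055)^m ≤ 10^(−6): m ≥ 6·ln10/|ln 0.9666055| = 13.8155/0.0339648 = 406.759 ⇒ m = 407.

m = 407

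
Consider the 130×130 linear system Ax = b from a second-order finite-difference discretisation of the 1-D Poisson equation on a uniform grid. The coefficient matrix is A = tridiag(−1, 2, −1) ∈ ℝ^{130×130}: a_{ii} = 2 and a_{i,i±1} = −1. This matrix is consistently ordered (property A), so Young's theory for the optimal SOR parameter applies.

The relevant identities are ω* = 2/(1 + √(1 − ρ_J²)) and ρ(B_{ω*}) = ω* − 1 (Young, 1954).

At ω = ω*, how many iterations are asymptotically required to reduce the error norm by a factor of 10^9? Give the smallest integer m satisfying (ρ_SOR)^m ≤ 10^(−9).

ρ_J = max_k |cos(kπ/131)| = cos(π/131) = 0.9997125
root = sin(π/131) = 0.0239793  (since 1−cos² = sin²).
ω* = 2 / (1 + 0.0239793) = 2 / 1.0239793 ≈ 1.9531645.
At ω = 1.9531645 every |λ(B_ω)| = ω−1, so ρ_SOR = 0.9531645.
Need (0.9531645)^m ≤ 10^(−9): m ≥ 9·ln10/|ln 0.9531645| = 20.7233/0.0479678 = 432.025 ⇒ m = 433.

m = 433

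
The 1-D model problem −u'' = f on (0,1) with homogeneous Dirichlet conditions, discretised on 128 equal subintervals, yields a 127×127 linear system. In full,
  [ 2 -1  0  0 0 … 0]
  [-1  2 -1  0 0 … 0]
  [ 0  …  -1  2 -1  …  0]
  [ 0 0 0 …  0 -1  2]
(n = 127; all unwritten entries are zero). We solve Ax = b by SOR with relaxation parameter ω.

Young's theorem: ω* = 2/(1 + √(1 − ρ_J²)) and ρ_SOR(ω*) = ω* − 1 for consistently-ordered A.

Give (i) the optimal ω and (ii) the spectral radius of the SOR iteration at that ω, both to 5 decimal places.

ω* = 1.95209, ρ_SOR = 0.95209

½·tridiag(1,0,1) at n=127: λ_k = cos(kπ/128); max |λ| at k=1 ⇒ ρ_J = cos(π/128) ≈ 0.99970.
root = sin(π/128) = 0.024541  (since 1−cos² = sin²).
ω* = 2 / (1 + 0.024541) = 2 / 1.024541 ≈ 1.95209.
[ρ_SOR] ω* − 1 = 0.95209.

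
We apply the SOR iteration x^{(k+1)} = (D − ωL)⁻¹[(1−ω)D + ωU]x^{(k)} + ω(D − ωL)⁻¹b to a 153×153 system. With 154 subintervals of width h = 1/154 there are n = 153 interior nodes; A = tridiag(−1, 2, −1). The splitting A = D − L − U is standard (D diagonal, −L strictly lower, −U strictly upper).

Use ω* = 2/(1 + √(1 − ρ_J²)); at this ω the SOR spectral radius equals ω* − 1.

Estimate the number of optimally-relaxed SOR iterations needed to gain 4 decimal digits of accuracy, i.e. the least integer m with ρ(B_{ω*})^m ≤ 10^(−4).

m = 226

With n=153, ρ(Jacobi) = cos(π/154) = 0.9997919.
√(1−ρ_J²) = |sin(π/154)| = 0.0203985
ω* = 2/(1+0.0203985) = 1.9600186
At ω = 1.9600186 every |λ(B_ω)| = ω−1, so ρ_SOR = 0.9600186.
m ≥ 4·ln10 / (−ln 0.9600186) = 225.729; smallest integer m = 226.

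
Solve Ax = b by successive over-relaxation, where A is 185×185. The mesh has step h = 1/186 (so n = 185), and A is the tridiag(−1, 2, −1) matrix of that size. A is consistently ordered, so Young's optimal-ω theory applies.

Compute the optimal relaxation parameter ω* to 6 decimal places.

B_J for the 185×185 system has eigenvalues cos(kπ/186); ρ_J = cos(π/186) = 0.999857.
√(1−ρ_J²) simplifies to sin(π/186) = 0.0168895.
So ω* = 2/1.0168895 = 1.966782 (Young).
ρ_SOR = ω* − 1 = 1.966782 − 1 = 0.966782.

ω* = 1.966782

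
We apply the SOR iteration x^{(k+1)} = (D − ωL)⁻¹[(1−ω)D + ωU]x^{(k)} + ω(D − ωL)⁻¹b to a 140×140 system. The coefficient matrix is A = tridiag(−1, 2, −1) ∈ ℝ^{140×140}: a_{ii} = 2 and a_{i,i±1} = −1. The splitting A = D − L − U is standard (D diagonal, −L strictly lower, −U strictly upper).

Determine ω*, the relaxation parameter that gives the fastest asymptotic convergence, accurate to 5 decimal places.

B_J for the 140×140 system has eigenvalues cos(kπ/141); ρ_J = cos(π/141) = 0.99975.
√(1 − cos²(π/141)) = sin(π/141) ≈ 0.022279.
ω* = 2/(1 + 0.022279) = 2/1.022279 = 1.95641.
and ρ(B_{ω*}) = 1.95641 − 1 = 0.95641.

ω* = 1.95641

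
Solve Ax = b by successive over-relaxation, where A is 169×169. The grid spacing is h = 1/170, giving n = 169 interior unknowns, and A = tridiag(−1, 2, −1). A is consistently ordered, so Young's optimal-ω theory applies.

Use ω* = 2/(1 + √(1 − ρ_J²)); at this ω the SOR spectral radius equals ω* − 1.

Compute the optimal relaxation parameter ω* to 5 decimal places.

ω* = 1.96371

With n=169, ρ(Jacobi) = cos(π/170) = 0.99983.
1 − cos²(π/170) = sin²(π/170) ⇒ √(1−ρ_J²) = sin(π/170) = 0.018479.
Young: ω* = 2/(1+√(1−ρ_J²)) = 2/(1+0.018479) = 2/1.018479 = 1.96371.
and ρ(B_{ω*}) = 1.96371 − 1 = 0.96371.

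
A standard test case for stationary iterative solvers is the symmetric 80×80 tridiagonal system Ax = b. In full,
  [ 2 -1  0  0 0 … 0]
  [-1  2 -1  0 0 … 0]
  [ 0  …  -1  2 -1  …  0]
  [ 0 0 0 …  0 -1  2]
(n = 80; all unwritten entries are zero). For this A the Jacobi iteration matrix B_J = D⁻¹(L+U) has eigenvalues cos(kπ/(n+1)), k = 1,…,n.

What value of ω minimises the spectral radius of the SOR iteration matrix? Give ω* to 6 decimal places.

ρ_J = max_k |cos(kπ/81)| = cos(π/81) = 0.999248
√(1−ρ_J²) = |sin(π/81)| = 0.0387754
Then 2/(1+√(1−ρ_J²)) = 2/(1+0.0387754); ω* = 2/1.0387754 = 1.925344.
and ρ(B_{ω*}) = 1.925344 − 1 = 0.925344.

ω* = 1.925344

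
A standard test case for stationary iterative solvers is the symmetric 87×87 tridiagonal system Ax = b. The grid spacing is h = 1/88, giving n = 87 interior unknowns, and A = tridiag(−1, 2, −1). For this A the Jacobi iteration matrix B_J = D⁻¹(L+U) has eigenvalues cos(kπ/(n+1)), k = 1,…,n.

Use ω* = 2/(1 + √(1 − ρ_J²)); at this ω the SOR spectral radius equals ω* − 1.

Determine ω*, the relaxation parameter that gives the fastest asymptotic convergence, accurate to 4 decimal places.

ω* = 1.9311

ρ_J = max_k |cos(kπ/88)| = cos(π/88) = 0.9994
√(1−ρ_J²) simplifies to sin(π/88) = 0.03569.
ω* = 2/(1 + 0.03569) = 2/1.03569 = 1.9311.
and ρ(B_{ω*}) = 1.9311 − 1 = 0.9311.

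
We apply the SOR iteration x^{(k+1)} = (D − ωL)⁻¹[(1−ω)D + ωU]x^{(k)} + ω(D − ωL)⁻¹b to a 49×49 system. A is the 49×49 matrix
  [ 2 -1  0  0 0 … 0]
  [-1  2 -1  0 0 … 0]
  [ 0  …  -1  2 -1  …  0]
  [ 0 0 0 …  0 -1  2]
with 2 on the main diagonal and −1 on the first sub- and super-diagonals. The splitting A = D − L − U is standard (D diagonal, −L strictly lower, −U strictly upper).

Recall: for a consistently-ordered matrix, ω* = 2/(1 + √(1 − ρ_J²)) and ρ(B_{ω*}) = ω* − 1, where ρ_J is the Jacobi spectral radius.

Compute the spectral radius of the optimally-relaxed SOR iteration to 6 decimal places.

ρ_J = max_k |cos(kπ/50)| = cos(π/50) = 0.998027
√(1 − cos²(π/50)) = sin(π/50) ≈ 0.0627905.
[ω*] 2 ÷ (1 + 0.0627905) = 2 ÷ 1.0627905 = 1.881838.
ρ_SOR = ω* − 1 ≈ 0.881838.

ρ_SOR = 0.881838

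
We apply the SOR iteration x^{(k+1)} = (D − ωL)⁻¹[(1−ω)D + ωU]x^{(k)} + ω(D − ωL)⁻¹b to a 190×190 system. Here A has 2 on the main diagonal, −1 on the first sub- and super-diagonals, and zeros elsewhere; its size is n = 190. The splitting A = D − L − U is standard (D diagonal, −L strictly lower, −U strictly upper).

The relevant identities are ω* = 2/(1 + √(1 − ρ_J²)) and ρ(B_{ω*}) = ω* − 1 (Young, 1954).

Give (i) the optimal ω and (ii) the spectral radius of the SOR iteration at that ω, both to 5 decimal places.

ω* = 1.96764, ρ_SOR = 0.96764

½·tridiag(1,0,1) at n=190: λ_k = cos(kπ/191); max |λ| at k=1 ⇒ ρ_J = cos(π/191) ≈ 0.99986.
root = sin(π/191) = 0.016447  (since 1−cos² = sin²).
ω* = 2/(1+0.016447) = 1.96764
At ω = 1.96764 every |λ(B_ω)| = ω−1, so ρ_SOR = 0.96764.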